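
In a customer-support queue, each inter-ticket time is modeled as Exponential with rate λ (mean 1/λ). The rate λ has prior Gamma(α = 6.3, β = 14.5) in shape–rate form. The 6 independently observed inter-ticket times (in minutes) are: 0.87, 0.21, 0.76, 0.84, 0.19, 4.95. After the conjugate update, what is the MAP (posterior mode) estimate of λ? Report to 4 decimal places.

With a Gamma(shape α, rate β) prior on the exponential rate λ, the posterior after n observations with total T = Σxᵢ is Gamma(α+n, β+T).
Sum of observations T = 7.82 minutes; n = 6.
Posterior: Gamma(6.3+6, 14.5+7.82) = Gamma(12.3, 22.32).
Mode = (α−1)/β = 0.5063.

0.5063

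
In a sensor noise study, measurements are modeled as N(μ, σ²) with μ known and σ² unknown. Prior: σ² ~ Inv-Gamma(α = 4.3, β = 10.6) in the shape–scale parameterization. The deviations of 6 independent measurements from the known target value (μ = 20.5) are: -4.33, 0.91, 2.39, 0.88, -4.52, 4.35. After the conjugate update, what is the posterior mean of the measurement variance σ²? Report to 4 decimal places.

6.8743

With known mean μ and an Inverse-Gamma(α, β) prior on σ², the Normal likelihood is conjugate: posterior is Inv-Gamma(α + n/2, β + Σ(xᵢ−μ)²/2).
Σ(xᵢ−μ)² = (-4.33)² + (0.91)² + (2.39)² + (0.88)² + (-4.52)² + (4.35)² = 65.4164.
Posterior: Inv-Gamma(4.3 + 6/2, 10.6 + 65.4164/2) = Inv-Gamma(7.30, 43.30820).
E[σ²|data] = β/(α−1) = 43.30820/6.30 = 6.8743.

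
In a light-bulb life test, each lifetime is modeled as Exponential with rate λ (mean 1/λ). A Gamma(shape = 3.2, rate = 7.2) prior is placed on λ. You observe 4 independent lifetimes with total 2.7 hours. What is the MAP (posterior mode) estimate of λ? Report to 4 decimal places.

With a Gamma(shape α, rate β) prior on the exponential rate λ, the posterior after n observations with total T = Σxᵢ is Gamma(α+n, β+T).
Posterior: Gamma(3.2+4, 7.2+2.7) = Gamma(7.2, 9.9).
Mode = (α−1)/β = 0.6263.

0.6263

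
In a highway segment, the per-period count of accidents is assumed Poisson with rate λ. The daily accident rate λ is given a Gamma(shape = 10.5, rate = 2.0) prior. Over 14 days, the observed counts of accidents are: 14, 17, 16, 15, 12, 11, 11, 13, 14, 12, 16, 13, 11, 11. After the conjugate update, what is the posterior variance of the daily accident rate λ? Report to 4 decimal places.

0.7676

With a Gamma(shape α, rate β) prior, the Poisson likelihood is conjugate: the posterior is Gamma(α + ΣXᵢ, β + n).
Sum of counts S = 186 over n = 14 days.
Posterior: Gamma(α+S, β+n) = Gamma(10.5+186, 2.0+14) = Gamma(196.5, 16.0).
Var = α/β² = 196.5/16.0² = 0.7676.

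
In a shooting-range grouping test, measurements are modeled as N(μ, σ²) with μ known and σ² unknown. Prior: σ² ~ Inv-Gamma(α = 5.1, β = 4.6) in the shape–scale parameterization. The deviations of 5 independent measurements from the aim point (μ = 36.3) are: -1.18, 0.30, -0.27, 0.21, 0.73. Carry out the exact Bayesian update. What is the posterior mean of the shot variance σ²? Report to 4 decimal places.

With known mean μ and an Inverse-Gamma(α, β) prior on σ², the Normal likelihood is conjugate: posterior is Inv-Gamma(α + n/2, β + Σ(xᵢ−μ)²/2).
Σ(xᵢ−μ)² = (-1.18)² + (0.30)² + (-0.27)² + (0.21)² + (0.73)² = 2.1323.
Posterior: Inv-Gamma(5.1 + 5/2, 4.6 + 2.1323/2) = Inv-Gamma(7.60, 5.66615).
E[σ²|data] = β/(α−1) = 5.66615/6.60 = 0.8585.

0.8585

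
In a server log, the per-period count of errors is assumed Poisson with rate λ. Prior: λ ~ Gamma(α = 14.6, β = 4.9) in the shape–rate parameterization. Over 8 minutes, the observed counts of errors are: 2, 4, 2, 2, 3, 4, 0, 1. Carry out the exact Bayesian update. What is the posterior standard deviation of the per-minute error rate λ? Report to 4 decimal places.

0.4426

With a Gamma(shape α, rate β) prior, the Poisson likelihood is conjugate: the posterior is Gamma(α + ΣXᵢ, β + n).
Sum of counts S = 18 over n = 8 minutes.
Posterior: Gamma(α+S, β+n) = Gamma(14.6+18, 4.9+8) = Gamma(32.6, 12.9).
SD = √α/β = √32.6/12.9 = 0.4426.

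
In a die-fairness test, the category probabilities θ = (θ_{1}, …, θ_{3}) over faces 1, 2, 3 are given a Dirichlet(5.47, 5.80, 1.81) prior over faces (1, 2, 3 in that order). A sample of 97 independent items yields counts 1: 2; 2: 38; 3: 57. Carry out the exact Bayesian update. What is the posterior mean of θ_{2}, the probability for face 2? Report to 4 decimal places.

0.3979

The Dirichlet prior is conjugate to the Multinomial likelihood: each posterior αⱼ = prior αⱼ + observed count nⱼ.
Posterior concentration: (7.47, 43.80, 58.81), total = 110.08.
E[θ_{2}|data] = α_{2}/Σα = 43.80/110.08 = 0.3979.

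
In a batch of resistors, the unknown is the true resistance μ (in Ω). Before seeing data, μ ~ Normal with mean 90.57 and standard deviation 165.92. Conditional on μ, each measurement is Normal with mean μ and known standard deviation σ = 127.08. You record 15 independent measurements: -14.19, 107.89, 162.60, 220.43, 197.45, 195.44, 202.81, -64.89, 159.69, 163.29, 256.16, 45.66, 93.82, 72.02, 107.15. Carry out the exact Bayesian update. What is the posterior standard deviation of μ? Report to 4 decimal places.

32.1885

For Normal data with known variance σ², a Normal(μ₀, σ₀²) prior on μ is conjugate. Posterior precision = 1/σ₀² + n/σ²; posterior mean is the precision-weighted average of μ₀ and x̄.
σ₀² = 165.92² = 27529.4464, σ² = 127.08² = 16149.3264; σ² + n·σ₀² = 16149.3264 + 15·27529.4464 = 429091.0224.
Posterior precision = 1/σ₀² + n/σ² = 1/27529.4464 + 15/16149.3264 = (σ² + n·σ₀²)/(σ₀²σ²) = 429091.0224/(27529.4464·16149.3264); posterior variance σₙ² = σ₀²σ²/(σ² + n·σ₀²) = 27529.4464·16149.3264/429091.0224 = 1036.101881.
Posterior SD = √σₙ² = √(27529.4464·16149.3264/429091.0224) = 32.1885.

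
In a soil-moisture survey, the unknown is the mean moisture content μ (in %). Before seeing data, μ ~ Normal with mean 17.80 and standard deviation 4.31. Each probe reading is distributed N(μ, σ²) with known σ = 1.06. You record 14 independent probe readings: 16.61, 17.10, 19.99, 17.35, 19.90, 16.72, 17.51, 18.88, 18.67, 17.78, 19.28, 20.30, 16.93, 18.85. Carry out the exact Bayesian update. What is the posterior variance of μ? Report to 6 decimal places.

For Normal data with known variance σ², a Normal(μ₀, σ₀²) prior on μ is conjugate. Posterior precision = 1/σ₀² + n/σ²; posterior mean is the precision-weighted average of μ₀ and x̄.
σ₀² = 4.31² = 18.5761, σ² = 1.06² = 1.1236; σ² + n·σ₀² = 1.1236 + 14·18.5761 = 261.189.
Posterior precision = 1/σ₀² + n/σ² = 1/18.5761 + 14/1.1236 = (σ² + n·σ₀²)/(σ₀²σ²) = 261.189/(18.5761·1.1236); posterior variance σₙ² = σ₀²σ²/(σ² + n·σ₀²) = 18.5761·1.1236/261.189 = 0.079912.

0.079912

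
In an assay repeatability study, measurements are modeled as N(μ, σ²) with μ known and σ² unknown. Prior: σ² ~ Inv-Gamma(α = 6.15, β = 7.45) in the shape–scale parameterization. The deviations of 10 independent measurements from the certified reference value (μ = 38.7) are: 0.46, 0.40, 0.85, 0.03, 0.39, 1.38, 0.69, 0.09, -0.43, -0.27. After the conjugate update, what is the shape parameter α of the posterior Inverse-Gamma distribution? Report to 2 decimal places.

With known mean μ and an Inverse-Gamma(α, β) prior on σ², the Normal likelihood is conjugate: posterior is Inv-Gamma(α + n/2, β + Σ(xᵢ−μ)²/2).
Σ(xᵢ−μ)² = (0.46)² + (0.40)² + (0.85)² + (0.03)² + (0.39)² + (1.38)² + (0.69)² + (0.09)² + (-0.43)² + (-0.27)² = 3.8935.
Posterior: Inv-Gamma(6.15 + 10/2, 7.45 + 3.8935/2) = Inv-Gamma(11.15, 9.39675).
Posterior α = 11.15.

11.15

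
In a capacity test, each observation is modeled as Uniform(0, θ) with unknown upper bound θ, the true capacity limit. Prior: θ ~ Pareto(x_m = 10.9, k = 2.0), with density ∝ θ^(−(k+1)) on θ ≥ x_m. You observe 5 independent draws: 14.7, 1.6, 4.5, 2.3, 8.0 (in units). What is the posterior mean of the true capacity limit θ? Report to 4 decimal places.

17.1500

A Pareto(scale x_m, shape k) prior on the upper bound θ of Uniform(0, θ) is conjugate: posterior is Pareto(max(x_m, max xᵢ), k + n).
Sample maximum = 14.7; prior scale x_m = 10.9 → posterior scale = max = 14.7.
Posterior shape = 2.0 + 5 = 7.0.
E[θ|data] = k·x_m/(k−1) = 7.0·14.7/6.0 = 17.1500.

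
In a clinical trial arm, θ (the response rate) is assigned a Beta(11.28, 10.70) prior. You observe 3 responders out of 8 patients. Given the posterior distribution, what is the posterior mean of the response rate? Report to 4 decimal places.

0.4763

The Beta prior is conjugate to a Binomial/Bernoulli likelihood; the update adds successes to α and failures to β.
Posterior: Beta(α+k, β+n−k) = Beta(11.28+3, 10.70+5) = Beta(14.28, 15.70).
Posterior mean = α/(α+β) = 14.28/29.98 = 0.4763.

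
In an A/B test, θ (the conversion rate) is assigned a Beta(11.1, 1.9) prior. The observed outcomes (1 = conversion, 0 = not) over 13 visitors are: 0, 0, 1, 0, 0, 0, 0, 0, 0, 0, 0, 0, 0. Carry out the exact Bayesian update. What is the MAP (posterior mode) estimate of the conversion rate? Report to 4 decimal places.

0.4625

The Beta prior is conjugate to a Binomial/Bernoulli likelihood; the update adds successes to α and failures to β.
Posterior: Beta(α+k, β+n−k) = Beta(11.1+1, 1.9+12) = Beta(12.1, 13.9).
Mode of Beta(a,b) for a,b>1 is (a−1)/(a+b−2) = 11.1/24.0 = 0.4625.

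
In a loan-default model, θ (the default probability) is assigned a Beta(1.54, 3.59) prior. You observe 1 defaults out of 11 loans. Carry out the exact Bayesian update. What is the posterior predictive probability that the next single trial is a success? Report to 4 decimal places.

0.1575

The Beta prior is conjugate to a Binomial/Bernoulli likelihood; the update adds successes to α and failures to β.
Posterior: Beta(α+k, β+n−k) = Beta(1.54+1, 3.59+10) = Beta(2.54, 13.59).
For a single future Bernoulli trial, P(success | data) = α/(α+β) = 0.1575.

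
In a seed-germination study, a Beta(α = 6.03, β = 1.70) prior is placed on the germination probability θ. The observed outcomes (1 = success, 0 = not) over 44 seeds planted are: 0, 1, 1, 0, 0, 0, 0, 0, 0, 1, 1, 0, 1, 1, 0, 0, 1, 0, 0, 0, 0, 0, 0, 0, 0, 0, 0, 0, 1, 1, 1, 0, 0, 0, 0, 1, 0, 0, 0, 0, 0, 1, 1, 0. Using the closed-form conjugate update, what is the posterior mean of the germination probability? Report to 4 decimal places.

0.3679

The Beta prior is conjugate to a Binomial/Bernoulli likelihood; the update adds successes to α and failures to β.
Posterior: Beta(α+k, β+n−k) = Beta(6.03+13, 1.70+31) = Beta(19.03, 32.70).
Posterior mean = α/(α+β) = 19.03/51.73 = 0.3679.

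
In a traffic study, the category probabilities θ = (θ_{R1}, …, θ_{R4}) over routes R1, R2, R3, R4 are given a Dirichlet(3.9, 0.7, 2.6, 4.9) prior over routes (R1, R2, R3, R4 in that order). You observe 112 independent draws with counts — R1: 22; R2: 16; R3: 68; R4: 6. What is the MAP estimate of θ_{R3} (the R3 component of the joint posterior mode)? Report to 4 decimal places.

The Dirichlet prior is conjugate to the Multinomial likelihood: each posterior αⱼ = prior αⱼ + observed count nⱼ.
Posterior concentration: (25.9, 16.7, 70.6, 10.9), total = 124.1.
Joint mode component: (α_{R3}−1)/(Σα−K) = 69.6/120.1 = 0.5795.

0.5795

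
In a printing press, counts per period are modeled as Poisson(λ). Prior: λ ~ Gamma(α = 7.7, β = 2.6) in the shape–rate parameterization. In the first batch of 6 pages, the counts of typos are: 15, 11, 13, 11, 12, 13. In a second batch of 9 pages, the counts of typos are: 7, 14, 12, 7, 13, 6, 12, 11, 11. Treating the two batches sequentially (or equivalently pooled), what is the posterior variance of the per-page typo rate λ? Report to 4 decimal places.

With a Gamma(shape α, rate β) prior, the Poisson likelihood is conjugate: the posterior is Gamma(α + ΣXᵢ, β + n).
Batch 1: sum of counts S = 75 over n = 6 pages.
After batch 1: Gamma(α+S, β+n) = Gamma(7.7+75, 2.6+6) = Gamma(82.7, 8.6).
Batch 2: sum of counts S = 93 over n = 9 pages.
After batch 2: Gamma(α+S, β+n) = Gamma(82.7+93, 8.6+9) = Gamma(175.7, 17.6).
Var = α/β² = 175.7/17.6² = 0.5672.

0.5672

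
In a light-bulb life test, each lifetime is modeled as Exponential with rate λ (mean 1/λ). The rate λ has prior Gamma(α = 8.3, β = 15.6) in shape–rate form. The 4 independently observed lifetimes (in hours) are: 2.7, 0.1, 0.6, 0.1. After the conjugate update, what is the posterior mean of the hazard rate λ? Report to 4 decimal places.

0.6440

With a Gamma(shape α, rate β) prior on the exponential rate λ, the posterior after n observations with total T = Σxᵢ is Gamma(α+n, β+T).
Sum of observations T = 3.5 hours; n = 4.
Posterior: Gamma(8.3+4, 15.6+3.5) = Gamma(12.3, 19.1).
Posterior mean of λ = α/β = 12.3/19.1 = 0.6440.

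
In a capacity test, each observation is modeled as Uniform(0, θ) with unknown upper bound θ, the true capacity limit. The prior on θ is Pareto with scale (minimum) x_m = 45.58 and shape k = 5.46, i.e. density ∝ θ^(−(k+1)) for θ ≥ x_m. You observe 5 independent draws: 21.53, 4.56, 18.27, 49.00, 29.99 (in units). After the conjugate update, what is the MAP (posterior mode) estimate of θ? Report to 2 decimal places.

49.00

A Pareto(scale x_m, shape k) prior on the upper bound θ of Uniform(0, θ) is conjugate: posterior is Pareto(max(x_m, max xᵢ), k + n).
Sample maximum = 49.00; prior scale x_m = 45.58 → posterior scale = max = 49.00.
Posterior shape = 5.46 + 5 = 10.46.
The Pareto density is decreasing on [x_m, ∞), so the mode is x_m = 49.00.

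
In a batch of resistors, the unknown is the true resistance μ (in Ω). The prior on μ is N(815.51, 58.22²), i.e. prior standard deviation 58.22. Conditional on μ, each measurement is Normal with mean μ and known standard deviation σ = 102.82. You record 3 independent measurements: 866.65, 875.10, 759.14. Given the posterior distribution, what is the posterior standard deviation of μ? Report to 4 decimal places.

For Normal data with known variance σ², a Normal(μ₀, σ₀²) prior on μ is conjugate. Posterior precision = 1/σ₀² + n/σ²; posterior mean is the precision-weighted average of μ₀ and x̄.
σ₀² = 58.22² = 3389.5684, σ² = 102.82² = 10571.9524; σ² + n·σ₀² = 10571.9524 + 3·3389.5684 = 20740.6576.
Posterior precision = 1/σ₀² + n/σ² = 1/3389.5684 + 3/10571.9524 = (σ² + n·σ₀²)/(σ₀²σ²) = 20740.6576/(3389.5684·10571.9524); posterior variance σₙ² = σ₀²σ²/(σ² + n·σ₀²) = 3389.5684·10571.9524/20740.6576 = 1727.734794.
Posterior SD = √σₙ² = √(3389.5684·10571.9524/20740.6576) = 41.5660.

41.5660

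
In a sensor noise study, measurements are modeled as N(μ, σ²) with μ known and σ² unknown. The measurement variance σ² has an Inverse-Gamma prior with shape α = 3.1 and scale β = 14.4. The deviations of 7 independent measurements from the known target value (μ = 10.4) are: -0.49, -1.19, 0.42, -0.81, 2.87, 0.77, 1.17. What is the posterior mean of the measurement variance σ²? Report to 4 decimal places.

3.7042

With known mean μ and an Inverse-Gamma(α, β) prior on σ², the Normal likelihood is conjugate: posterior is Inv-Gamma(α + n/2, β + Σ(xᵢ−μ)²/2).
Σ(xᵢ−μ)² = (-0.49)² + (-1.19)² + (0.42)² + (-0.81)² + (2.87)² + (0.77)² + (1.17)² = 12.6874.
Posterior: Inv-Gamma(3.1 + 7/2, 14.4 + 12.6874/2) = Inv-Gamma(6.60, 20.74370).
E[σ²|data] = β/(α−1) = 20.74370/5.60 = 3.7042.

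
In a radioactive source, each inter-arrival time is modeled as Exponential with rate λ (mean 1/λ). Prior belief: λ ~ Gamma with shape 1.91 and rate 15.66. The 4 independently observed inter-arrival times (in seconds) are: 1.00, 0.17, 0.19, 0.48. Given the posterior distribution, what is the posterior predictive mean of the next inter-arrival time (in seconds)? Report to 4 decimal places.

3.5642

With a Gamma(shape α, rate β) prior on the exponential rate λ, the posterior after n observations with total T = Σxᵢ is Gamma(α+n, β+T).
Sum of observations T = 1.84 seconds; n = 4.
Posterior: Gamma(1.91+4, 15.66+1.84) = Gamma(5.91, 17.50).
The predictive distribution for the next observation is Lomax; its mean is β/(α−1) = 17.50/4.91 = 3.5642.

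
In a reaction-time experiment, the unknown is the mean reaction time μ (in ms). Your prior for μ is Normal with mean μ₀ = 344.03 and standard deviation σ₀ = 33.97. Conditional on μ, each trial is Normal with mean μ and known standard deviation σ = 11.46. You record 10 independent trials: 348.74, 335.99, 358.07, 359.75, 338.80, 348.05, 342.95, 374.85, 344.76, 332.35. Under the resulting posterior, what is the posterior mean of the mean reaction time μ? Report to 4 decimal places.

348.3815

For Normal data with known variance σ², a Normal(μ₀, σ₀²) prior on μ is conjugate. Posterior precision = 1/σ₀² + n/σ²; posterior mean is the precision-weighted average of μ₀ and x̄.
Σxᵢ = 348.74 + 335.99 + 358.07 + 359.75 + 338.80 + 348.05 + 342.95 + 374.85 + 344.76 + 332.35 = 3484.31, so n·x̄ = 3484.31.
σ₀² = 33.97² = 1153.9609, σ² = 11.46² = 131.3316; σ² + n·σ₀² = 131.3316 + 10·1153.9609 = 11670.9406.
Posterior mean = (μ₀/σ₀² + n·x̄/σ²)/(1/σ₀² + n/σ²) = (σ²·μ₀ + σ₀²·n·x̄)/(σ² + n·σ₀²) = (131.3316·344.03 + 1153.9609·3484.31)/11670.9406 = 4065939.513827/11670.9406 = 348.3815.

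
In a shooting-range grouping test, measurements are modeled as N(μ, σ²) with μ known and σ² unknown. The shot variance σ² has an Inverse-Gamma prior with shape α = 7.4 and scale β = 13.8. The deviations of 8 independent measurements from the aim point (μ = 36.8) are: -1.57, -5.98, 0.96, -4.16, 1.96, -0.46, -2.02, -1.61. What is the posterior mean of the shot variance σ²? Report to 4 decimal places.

With known mean μ and an Inverse-Gamma(α, β) prior on σ², the Normal likelihood is conjugate: posterior is Inv-Gamma(α + n/2, β + Σ(xᵢ−μ)²/2).
Σ(xᵢ−μ)² = (-1.57)² + (-5.98)² + (0.96)² + (-4.16)² + (1.96)² + (-0.46)² + (-2.02)² + (-1.61)² = 67.1782.
Posterior: Inv-Gamma(7.4 + 8/2, 13.8 + 67.1782/2) = Inv-Gamma(11.40, 47.38910).
E[σ²|data] = β/(α−1) = 47.38910/10.40 = 4.5566.

4.5566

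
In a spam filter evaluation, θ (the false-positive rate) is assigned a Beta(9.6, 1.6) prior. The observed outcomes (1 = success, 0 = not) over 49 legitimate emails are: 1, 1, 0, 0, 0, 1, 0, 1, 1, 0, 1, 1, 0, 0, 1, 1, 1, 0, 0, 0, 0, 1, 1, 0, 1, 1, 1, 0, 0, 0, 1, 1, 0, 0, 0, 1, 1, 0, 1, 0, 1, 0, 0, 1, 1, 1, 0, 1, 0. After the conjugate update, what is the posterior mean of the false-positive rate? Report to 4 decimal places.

0.5748

The Beta prior is conjugate to a Binomial/Bernoulli likelihood; the update adds successes to α and failures to β.
Posterior: Beta(α+k, β+n−k) = Beta(9.6+25, 1.6+24) = Beta(34.6, 25.6).
Posterior mean = α/(α+β) = 34.6/60.2 = 0.5748.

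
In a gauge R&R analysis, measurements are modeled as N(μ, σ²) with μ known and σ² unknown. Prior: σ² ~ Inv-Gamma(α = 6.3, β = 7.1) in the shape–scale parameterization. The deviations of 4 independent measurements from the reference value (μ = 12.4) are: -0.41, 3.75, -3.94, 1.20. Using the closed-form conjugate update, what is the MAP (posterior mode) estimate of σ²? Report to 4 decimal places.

With known mean μ and an Inverse-Gamma(α, β) prior on σ², the Normal likelihood is conjugate: posterior is Inv-Gamma(α + n/2, β + Σ(xᵢ−μ)²/2).
Σ(xᵢ−μ)² = (-0.41)² + (3.75)² + (-3.94)² + (1.20)² = 31.1942.
Posterior: Inv-Gamma(6.3 + 4/2, 7.1 + 31.1942/2) = Inv-Gamma(8.30, 22.69710).
Mode = β/(α+1) = 22.69710/9.30 = 2.4405.

2.4405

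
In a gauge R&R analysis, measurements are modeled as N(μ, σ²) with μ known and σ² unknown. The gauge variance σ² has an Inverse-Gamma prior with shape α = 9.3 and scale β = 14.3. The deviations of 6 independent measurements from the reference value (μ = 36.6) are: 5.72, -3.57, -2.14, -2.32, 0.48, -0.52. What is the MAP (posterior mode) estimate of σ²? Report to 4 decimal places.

With known mean μ and an Inverse-Gamma(α, β) prior on σ², the Normal likelihood is conjugate: posterior is Inv-Gamma(α + n/2, β + Σ(xᵢ−μ)²/2).
Σ(xᵢ−μ)² = (5.72)² + (-3.57)² + (-2.14)² + (-2.32)² + (0.48)² + (-0.52)² = 55.9261.
Posterior: Inv-Gamma(9.3 + 6/2, 14.3 + 55.9261/2) = Inv-Gamma(12.30, 42.26305).
Mode = β/(α+1) = 42.26305/13.30 = 3.1777.

3.1777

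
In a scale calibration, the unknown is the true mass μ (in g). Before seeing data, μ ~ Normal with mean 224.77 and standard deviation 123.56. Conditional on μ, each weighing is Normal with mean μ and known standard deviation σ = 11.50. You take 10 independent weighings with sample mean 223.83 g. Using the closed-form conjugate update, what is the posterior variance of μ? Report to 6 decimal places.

13.213554

For Normal data with known variance σ², a Normal(μ₀, σ₀²) prior on μ is conjugate. Posterior precision = 1/σ₀² + n/σ²; posterior mean is the precision-weighted average of μ₀ and x̄.
σ₀² = 123.56² = 15267.0736, σ² = 11.50² = 132.25; σ² + n·σ₀² = 132.25 + 10·15267.0736 = 152802.986.
Posterior precision = 1/σ₀² + n/σ² = 1/15267.0736 + 10/132.25 = (σ² + n·σ₀²)/(σ₀²σ²) = 152802.986/(15267.0736·132.25); posterior variance σₙ² = σ₀²σ²/(σ² + n·σ₀²) = 15267.0736·132.25/152802.986 = 13.213554.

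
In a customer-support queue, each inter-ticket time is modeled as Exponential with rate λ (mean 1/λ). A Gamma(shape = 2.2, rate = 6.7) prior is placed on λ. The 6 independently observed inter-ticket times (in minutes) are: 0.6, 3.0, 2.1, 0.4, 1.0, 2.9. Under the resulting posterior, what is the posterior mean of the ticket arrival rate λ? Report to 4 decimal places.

0.4910

With a Gamma(shape α, rate β) prior on the exponential rate λ, the posterior after n observations with total T = Σxᵢ is Gamma(α+n, β+T).
Sum of observations T = 10.0 minutes; n = 6.
Posterior: Gamma(2.2+6, 6.7+10.0) = Gamma(8.2, 16.7).
Posterior mean of λ = α/β = 8.2/16.7 = 0.4910.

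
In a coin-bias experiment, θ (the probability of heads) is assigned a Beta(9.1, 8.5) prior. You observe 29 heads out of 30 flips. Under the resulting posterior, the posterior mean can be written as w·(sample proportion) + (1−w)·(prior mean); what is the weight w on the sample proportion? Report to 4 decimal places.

The Beta prior is conjugate to a Binomial/Bernoulli likelihood; the update adds successes to α and failures to β.
Posterior mean = (α₀+k)/(α₀+β₀+n) = [n/(α₀+β₀+n)]·(k/n) + [(α₀+β₀)/(α₀+β₀+n)]·α₀/(α₀+β₀), so only n and the prior enter the weight.
The weight on the data is w = n/(α₀+β₀+n) = 30/(9.1+8.5+30) = 30/47.6 = 0.6303.

0.6303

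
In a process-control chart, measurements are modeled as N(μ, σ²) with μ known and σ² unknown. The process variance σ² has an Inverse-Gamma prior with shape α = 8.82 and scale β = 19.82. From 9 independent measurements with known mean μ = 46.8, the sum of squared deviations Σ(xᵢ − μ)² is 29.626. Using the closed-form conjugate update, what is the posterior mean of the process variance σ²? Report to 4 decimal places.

With known mean μ and an Inverse-Gamma(α, β) prior on σ², the Normal likelihood is conjugate: posterior is Inv-Gamma(α + n/2, β + Σ(xᵢ−μ)²/2).
Posterior: Inv-Gamma(8.82 + 9/2, 19.82 + 29.626/2) = Inv-Gamma(13.32, 34.6330).
E[σ²|data] = β/(α−1) = 34.6330/12.32 = 2.8111.

2.8111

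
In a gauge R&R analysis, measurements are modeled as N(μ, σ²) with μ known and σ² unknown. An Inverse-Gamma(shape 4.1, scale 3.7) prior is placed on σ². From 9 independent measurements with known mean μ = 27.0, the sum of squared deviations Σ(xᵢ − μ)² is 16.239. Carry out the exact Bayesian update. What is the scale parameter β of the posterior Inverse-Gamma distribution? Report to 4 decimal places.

With known mean μ and an Inverse-Gamma(α, β) prior on σ², the Normal likelihood is conjugate: posterior is Inv-Gamma(α + n/2, β + Σ(xᵢ−μ)²/2).
Posterior: Inv-Gamma(4.1 + 9/2, 3.7 + 16.239/2) = Inv-Gamma(8.60, 11.8195).
Posterior β = 11.8195.

11.8195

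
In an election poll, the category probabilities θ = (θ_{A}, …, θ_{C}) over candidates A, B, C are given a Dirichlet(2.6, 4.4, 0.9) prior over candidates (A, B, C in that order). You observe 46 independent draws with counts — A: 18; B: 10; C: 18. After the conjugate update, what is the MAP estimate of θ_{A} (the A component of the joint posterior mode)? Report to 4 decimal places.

The Dirichlet prior is conjugate to the Multinomial likelihood: each posterior αⱼ = prior αⱼ + observed count nⱼ.
Posterior concentration: (20.6, 14.4, 18.9), total = 53.9.
Joint mode component: (α_{A}−1)/(Σα−K) = 19.6/50.9 = 0.3851.

0.3851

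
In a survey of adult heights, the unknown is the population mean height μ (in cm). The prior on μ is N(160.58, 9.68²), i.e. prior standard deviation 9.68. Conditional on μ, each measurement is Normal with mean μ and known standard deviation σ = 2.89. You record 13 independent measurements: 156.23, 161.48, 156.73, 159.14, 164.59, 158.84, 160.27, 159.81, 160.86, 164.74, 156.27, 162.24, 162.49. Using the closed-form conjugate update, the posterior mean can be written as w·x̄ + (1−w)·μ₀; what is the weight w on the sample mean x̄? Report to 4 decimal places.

0.9932

For Normal data with known variance σ², a Normal(μ₀, σ₀²) prior on μ is conjugate. Posterior precision = 1/σ₀² + n/σ²; posterior mean is the precision-weighted average of μ₀ and x̄.
σ₀² = 9.68² = 93.7024, σ² = 2.89² = 8.3521. Prior precision 1/σ₀² = 1/93.7024; data precision n/σ² = 13/8.3521.
w = (n/σ²)/(1/σ₀² + n/σ²) = n·σ₀²/(σ² + n·σ₀²) = 13·93.7024/(8.3521 + 13·93.7024) = 1218.1312/1226.4833 = 0.9932.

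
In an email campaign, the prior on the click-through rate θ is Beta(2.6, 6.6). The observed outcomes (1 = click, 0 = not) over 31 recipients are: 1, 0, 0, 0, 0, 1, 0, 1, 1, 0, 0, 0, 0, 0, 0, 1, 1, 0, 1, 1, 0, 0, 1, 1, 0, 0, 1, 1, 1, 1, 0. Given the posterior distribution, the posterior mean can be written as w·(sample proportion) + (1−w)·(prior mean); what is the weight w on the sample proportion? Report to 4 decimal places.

0.7711

The Beta prior is conjugate to a Binomial/Bernoulli likelihood; the update adds successes to α and failures to β.
Posterior mean = (α₀+k)/(α₀+β₀+n) = [n/(α₀+β₀+n)]·(k/n) + [(α₀+β₀)/(α₀+β₀+n)]·α₀/(α₀+β₀), so only n and the prior enter the weight.
The weight on the data is w = n/(α₀+β₀+n) = 31/(2.6+6.6+31) = 31/40.2 = 0.7711.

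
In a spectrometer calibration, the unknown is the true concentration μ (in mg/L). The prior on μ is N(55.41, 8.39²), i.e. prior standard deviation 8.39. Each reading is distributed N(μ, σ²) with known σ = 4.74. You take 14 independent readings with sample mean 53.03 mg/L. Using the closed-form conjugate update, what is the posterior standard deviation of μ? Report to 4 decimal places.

For Normal data with known variance σ², a Normal(μ₀, σ₀²) prior on μ is conjugate. Posterior precision = 1/σ₀² + n/σ²; posterior mean is the precision-weighted average of μ₀ and x̄.
σ₀² = 8.39² = 70.3921, σ² = 4.74² = 22.4676; σ² + n·σ₀² = 22.4676 + 14·70.3921 = 1007.957.
Posterior precision = 1/σ₀² + n/σ² = 1/70.3921 + 14/22.4676 = (σ² + n·σ₀²)/(σ₀²σ²) = 1007.957/(70.3921·22.4676); posterior variance σₙ² = σ₀²σ²/(σ² + n·σ₀²) = 70.3921·22.4676/1007.957 = 1.569057.
Posterior SD = √σₙ² = √(70.3921·22.4676/1007.957) = 1.2526.

1.2526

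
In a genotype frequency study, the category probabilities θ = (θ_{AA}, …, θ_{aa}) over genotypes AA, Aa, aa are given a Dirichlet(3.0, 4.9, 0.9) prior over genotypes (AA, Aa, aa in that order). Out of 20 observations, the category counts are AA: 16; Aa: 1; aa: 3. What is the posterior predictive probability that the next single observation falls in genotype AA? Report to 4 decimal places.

The Dirichlet prior is conjugate to the Multinomial likelihood: each posterior αⱼ = prior αⱼ + observed count nⱼ.
Posterior concentration: (19.0, 5.9, 3.9), total = 28.8.
P(next = AA | data) = α_{AA}/Σα = 0.6597.

0.6597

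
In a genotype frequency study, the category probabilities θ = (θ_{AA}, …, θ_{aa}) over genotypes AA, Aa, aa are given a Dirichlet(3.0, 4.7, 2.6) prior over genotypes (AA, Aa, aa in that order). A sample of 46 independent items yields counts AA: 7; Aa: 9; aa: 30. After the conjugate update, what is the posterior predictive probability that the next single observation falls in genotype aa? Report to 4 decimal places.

The Dirichlet prior is conjugate to the Multinomial likelihood: each posterior αⱼ = prior αⱼ + observed count nⱼ.
Posterior concentration: (10.0, 13.7, 32.6), total = 56.3.
P(next = aa | data) = α_{aa}/Σα = 0.5790.

0.5790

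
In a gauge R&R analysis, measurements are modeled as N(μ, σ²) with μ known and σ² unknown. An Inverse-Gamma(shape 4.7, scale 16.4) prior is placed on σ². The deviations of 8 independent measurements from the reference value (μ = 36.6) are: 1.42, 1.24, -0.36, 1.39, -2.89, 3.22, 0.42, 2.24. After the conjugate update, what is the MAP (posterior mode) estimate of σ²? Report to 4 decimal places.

3.2129

With known mean μ and an Inverse-Gamma(α, β) prior on σ², the Normal likelihood is conjugate: posterior is Inv-Gamma(α + n/2, β + Σ(xᵢ−μ)²/2).
Σ(xᵢ−μ)² = (1.42)² + (1.24)² + (-0.36)² + (1.39)² + (-2.89)² + (3.22)² + (0.42)² + (2.24)² = 29.5302.
Posterior: Inv-Gamma(4.7 + 8/2, 16.4 + 29.5302/2) = Inv-Gamma(8.70, 31.16510).
Mode = β/(α+1) = 31.16510/9.70 = 3.2129.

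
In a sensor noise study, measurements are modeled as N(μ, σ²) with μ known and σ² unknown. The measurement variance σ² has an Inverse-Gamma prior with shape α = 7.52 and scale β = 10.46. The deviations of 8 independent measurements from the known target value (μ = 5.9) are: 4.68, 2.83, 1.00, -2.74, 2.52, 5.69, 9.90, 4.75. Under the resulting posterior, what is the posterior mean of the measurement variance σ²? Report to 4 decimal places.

With known mean μ and an Inverse-Gamma(α, β) prior on σ², the Normal likelihood is conjugate: posterior is Inv-Gamma(α + n/2, β + Σ(xᵢ−μ)²/2).
Σ(xᵢ−μ)² = (4.68)² + (2.83)² + (1.00)² + (-2.74)² + (2.52)² + (5.69)² + (9.90)² + (4.75)² = 197.7179.
Posterior: Inv-Gamma(7.52 + 8/2, 10.46 + 197.7179/2) = Inv-Gamma(11.52, 109.31895).
E[σ²|data] = β/(α−1) = 109.31895/10.52 = 10.3915.

10.3915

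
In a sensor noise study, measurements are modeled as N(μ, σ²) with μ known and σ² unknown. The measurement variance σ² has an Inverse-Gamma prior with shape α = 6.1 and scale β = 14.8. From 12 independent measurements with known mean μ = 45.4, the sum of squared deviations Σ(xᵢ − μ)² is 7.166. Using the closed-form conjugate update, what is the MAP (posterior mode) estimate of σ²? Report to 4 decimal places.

With known mean μ and an Inverse-Gamma(α, β) prior on σ², the Normal likelihood is conjugate: posterior is Inv-Gamma(α + n/2, β + Σ(xᵢ−μ)²/2).
Posterior: Inv-Gamma(6.1 + 12/2, 14.8 + 7.166/2) = Inv-Gamma(12.10, 18.3830).
Mode = β/(α+1) = 18.3830/13.10 = 1.4033.

1.4033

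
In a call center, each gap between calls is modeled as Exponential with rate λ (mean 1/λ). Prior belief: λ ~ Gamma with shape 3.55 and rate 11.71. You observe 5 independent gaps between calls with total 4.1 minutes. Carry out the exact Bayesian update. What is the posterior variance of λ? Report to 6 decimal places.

With a Gamma(shape α, rate β) prior on the exponential rate λ, the posterior after n observations with total T = Σxᵢ is Gamma(α+n, β+T).
Posterior: Gamma(3.55+5, 11.71+4.1) = Gamma(8.55, 15.81).
Var = α/β² = 0.034206.

0.034206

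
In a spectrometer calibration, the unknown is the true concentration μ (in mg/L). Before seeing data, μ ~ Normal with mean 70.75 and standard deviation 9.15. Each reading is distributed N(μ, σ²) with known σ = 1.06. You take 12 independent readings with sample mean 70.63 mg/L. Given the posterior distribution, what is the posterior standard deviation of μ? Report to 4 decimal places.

0.3058

For Normal data with known variance σ², a Normal(μ₀, σ₀²) prior on μ is conjugate. Posterior precision = 1/σ₀² + n/σ²; posterior mean is the precision-weighted average of μ₀ and x̄.
σ₀² = 9.15² = 83.7225, σ² = 1.06² = 1.1236; σ² + n·σ₀² = 1.1236 + 12·83.7225 = 1005.7936.
Posterior precision = 1/σ₀² + n/σ² = 1/83.7225 + 12/1.1236 = (σ² + n·σ₀²)/(σ₀²σ²) = 1005.7936/(83.7225·1.1236); posterior variance σₙ² = σ₀²σ²/(σ² + n·σ₀²) = 83.7225·1.1236/1005.7936 = 0.093529.
Posterior SD = √σₙ² = √(83.7225·1.1236/1005.7936) = 0.3058.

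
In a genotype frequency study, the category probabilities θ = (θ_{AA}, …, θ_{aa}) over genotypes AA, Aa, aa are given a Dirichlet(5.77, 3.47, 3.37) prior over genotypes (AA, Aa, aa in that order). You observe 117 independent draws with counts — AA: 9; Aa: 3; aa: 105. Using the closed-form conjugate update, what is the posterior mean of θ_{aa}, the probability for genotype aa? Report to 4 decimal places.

0.8361

The Dirichlet prior is conjugate to the Multinomial likelihood: each posterior αⱼ = prior αⱼ + observed count nⱼ.
Posterior concentration: (14.77, 6.47, 108.37), total = 129.61.
E[θ_{aa}|data] = α_{aa}/Σα = 108.37/129.61 = 0.8361.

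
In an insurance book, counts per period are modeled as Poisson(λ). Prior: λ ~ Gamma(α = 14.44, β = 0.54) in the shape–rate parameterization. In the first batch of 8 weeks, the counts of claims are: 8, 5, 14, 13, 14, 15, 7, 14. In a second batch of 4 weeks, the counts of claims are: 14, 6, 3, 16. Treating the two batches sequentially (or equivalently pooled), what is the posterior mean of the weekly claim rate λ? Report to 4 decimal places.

With a Gamma(shape α, rate β) prior, the Poisson likelihood is conjugate: the posterior is Gamma(α + ΣXᵢ, β + n).
Batch 1: sum of counts S = 90 over n = 8 weeks.
After batch 1: Gamma(α+S, β+n) = Gamma(14.44+90, 0.54+8) = Gamma(104.44, 8.54).
Batch 2: sum of counts S = 39 over n = 4 weeks.
After batch 2: Gamma(α+S, β+n) = Gamma(104.44+39, 8.54+4) = Gamma(143.44, 12.54).
Posterior mean = α/β = 143.44/12.54 = 11.4386.

11.4386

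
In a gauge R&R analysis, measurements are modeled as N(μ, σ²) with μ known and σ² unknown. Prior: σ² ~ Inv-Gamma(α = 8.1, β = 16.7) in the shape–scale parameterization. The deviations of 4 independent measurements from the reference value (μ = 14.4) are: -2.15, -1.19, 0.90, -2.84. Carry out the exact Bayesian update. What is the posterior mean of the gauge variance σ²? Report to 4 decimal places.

2.6546

With known mean μ and an Inverse-Gamma(α, β) prior on σ², the Normal likelihood is conjugate: posterior is Inv-Gamma(α + n/2, β + Σ(xᵢ−μ)²/2).
Σ(xᵢ−μ)² = (-2.15)² + (-1.19)² + (0.90)² + (-2.84)² = 14.9142.
Posterior: Inv-Gamma(8.1 + 4/2, 16.7 + 14.9142/2) = Inv-Gamma(10.10, 24.15710).
E[σ²|data] = β/(α−1) = 24.15710/9.10 = 2.6546.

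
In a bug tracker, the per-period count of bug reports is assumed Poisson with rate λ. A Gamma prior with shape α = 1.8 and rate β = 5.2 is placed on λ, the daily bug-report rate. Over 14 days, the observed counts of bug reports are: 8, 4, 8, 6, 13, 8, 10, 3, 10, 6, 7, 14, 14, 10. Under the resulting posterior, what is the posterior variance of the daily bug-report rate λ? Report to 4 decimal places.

0.3331

With a Gamma(shape α, rate β) prior, the Poisson likelihood is conjugate: the posterior is Gamma(α + ΣXᵢ, β + n).
Sum of counts S = 121 over n = 14 days.
Posterior: Gamma(α+S, β+n) = Gamma(1.8+121, 5.2+14) = Gamma(122.8, 19.2).
Var = α/β² = 122.8/19.2² = 0.3331.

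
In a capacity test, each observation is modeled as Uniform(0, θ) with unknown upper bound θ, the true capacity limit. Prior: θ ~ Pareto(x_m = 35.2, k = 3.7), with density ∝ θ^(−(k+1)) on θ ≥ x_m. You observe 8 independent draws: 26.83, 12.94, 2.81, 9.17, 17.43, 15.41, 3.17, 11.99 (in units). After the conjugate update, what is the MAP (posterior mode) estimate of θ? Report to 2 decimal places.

A Pareto(scale x_m, shape k) prior on the upper bound θ of Uniform(0, θ) is conjugate: posterior is Pareto(max(x_m, max xᵢ), k + n).
Sample maximum = 26.83; prior scale x_m = 35.2 → posterior scale = max = 35.20.
Posterior shape = 3.7 + 8 = 11.7.
The Pareto density is decreasing on [x_m, ∞), so the mode is x_m = 35.20.

35.20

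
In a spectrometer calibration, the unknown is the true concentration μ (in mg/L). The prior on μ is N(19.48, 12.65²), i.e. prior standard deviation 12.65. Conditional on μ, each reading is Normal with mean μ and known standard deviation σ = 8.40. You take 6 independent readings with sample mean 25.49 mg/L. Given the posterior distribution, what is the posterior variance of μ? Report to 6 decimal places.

For Normal data with known variance σ², a Normal(μ₀, σ₀²) prior on μ is conjugate. Posterior precision = 1/σ₀² + n/σ²; posterior mean is the precision-weighted average of μ₀ and x̄.
σ₀² = 12.65² = 160.0225, σ² = 8.40² = 70.56; σ² + n·σ₀² = 70.56 + 6·160.0225 = 1030.695.
Posterior precision = 1/σ₀² + n/σ² = 1/160.0225 + 6/70.56 = (σ² + n·σ₀²)/(σ₀²σ²) = 1030.695/(160.0225·70.56); posterior variance σₙ² = σ₀²σ²/(σ² + n·σ₀²) = 160.0225·70.56/1030.695 = 10.954926.

10.954926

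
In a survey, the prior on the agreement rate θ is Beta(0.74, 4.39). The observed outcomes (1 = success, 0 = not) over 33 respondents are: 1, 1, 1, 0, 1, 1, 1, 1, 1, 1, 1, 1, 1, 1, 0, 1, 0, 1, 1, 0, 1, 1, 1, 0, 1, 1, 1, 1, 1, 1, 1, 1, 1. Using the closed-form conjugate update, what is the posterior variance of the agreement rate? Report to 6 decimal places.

0.004744

The Beta prior is conjugate to a Binomial/Bernoulli likelihood; the update adds successes to α and failures to β.
Posterior: Beta(α+k, β+n−k) = Beta(0.74+28, 4.39+5) = Beta(28.74, 9.39).
Var = αβ/((α+β)²(α+β+1)) = 28.74·9.39/(38.13²·39.13) = 0.004744.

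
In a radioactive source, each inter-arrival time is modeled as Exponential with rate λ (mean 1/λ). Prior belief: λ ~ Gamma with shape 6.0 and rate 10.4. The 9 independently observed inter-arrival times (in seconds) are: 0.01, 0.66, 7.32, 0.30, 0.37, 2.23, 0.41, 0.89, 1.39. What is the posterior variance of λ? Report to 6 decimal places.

0.026085

With a Gamma(shape α, rate β) prior on the exponential rate λ, the posterior after n observations with total T = Σxᵢ is Gamma(α+n, β+T).
Sum of observations T = 13.58 seconds; n = 9.
Posterior: Gamma(6.0+9, 10.4+13.58) = Gamma(15.0, 23.98).
Var = α/β² = 0.026085.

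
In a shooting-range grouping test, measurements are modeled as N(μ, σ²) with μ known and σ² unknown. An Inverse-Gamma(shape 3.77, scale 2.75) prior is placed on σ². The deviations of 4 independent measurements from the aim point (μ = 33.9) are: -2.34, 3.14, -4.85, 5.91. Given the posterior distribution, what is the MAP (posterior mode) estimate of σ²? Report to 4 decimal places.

5.8557

With known mean μ and an Inverse-Gamma(α, β) prior on σ², the Normal likelihood is conjugate: posterior is Inv-Gamma(α + n/2, β + Σ(xᵢ−μ)²/2).
Σ(xᵢ−μ)² = (-2.34)² + (3.14)² + (-4.85)² + (5.91)² = 73.7858.
Posterior: Inv-Gamma(3.77 + 4/2, 2.75 + 73.7858/2) = Inv-Gamma(5.77, 39.64290).
Mode = β/(α+1) = 39.64290/6.77 = 5.8557.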